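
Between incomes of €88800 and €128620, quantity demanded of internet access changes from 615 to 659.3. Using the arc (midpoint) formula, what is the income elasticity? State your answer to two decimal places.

0.19

ΔQ = 659.3 − 615 = 44.3; midpoint Q̄ = (615 + 659.3)/2 = 637.15.
ΔI = 128620 − 88800 = 39820; midpoint Ī = (88800 + 128620)/2 = 108710.
η = (ΔQ/Q̄) ÷ (ΔI/Ī) = (44.3/637.15) ÷ (39820/108710) = 0.19.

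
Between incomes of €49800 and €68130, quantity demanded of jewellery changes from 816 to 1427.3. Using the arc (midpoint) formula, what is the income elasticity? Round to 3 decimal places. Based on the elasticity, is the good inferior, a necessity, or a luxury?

1.753 (luxury)

ΔQ = 1427.3 − 816 = 611.3; midpoint Q̄ = (816 + 1427.3)/2 = 1121.65.
ΔI = 68130 − 49800 = 18330; midpoint Ī = (49800 + 68130)/2 = 58965.
η = (ΔQ/Q̄) ÷ (ΔI/Ī) = (611.3/1121.65) ÷ (18330/58965) = 1.753.
η > 1 ⇒ luxury.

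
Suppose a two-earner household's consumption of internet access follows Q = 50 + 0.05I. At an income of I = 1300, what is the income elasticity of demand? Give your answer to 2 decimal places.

0.57

At I = 1300: Q = 115.000.
dQ/dI = 0.05.
η = (dQ/dI)·(I/Q) = 0.05 × (1300/115.000) = 0.57.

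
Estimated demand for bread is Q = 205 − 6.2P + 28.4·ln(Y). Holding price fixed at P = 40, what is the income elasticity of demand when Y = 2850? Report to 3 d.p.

0.155

At P = 40, Y = 2850: Q = 182.924.
Holding P constant, ∂Q/∂Y = 28.4/Y = 0.00996491.
η_Y = (∂Q/∂Y)·(Y/Q) = 0.00996491 × (2850/182.924) = 0.155.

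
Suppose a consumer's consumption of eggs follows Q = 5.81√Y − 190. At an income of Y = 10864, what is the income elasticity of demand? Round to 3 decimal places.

At Y = 10864: Q = 415.579.
dQ/dY = 5.81/(2√Y) = 0.0278709 at this income.
η = (dQ/dY)·(Y/Q) = 0.0278709 × (10864/415.579) = 0.729.

0.729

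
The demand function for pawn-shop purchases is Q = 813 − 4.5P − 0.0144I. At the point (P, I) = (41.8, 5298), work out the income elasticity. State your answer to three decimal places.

-0.139

At P = 41.8, I = 5298: Q = 548.609.
Holding P constant, ∂Q/∂I = −0.0144.
η_I = (∂Q/∂I)·(I/Q) = -0.0144 × (5298/548.609) = -0.139.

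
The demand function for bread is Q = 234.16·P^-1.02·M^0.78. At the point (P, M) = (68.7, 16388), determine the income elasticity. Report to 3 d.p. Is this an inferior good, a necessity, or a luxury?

For a multiplicative demand Q = A·P^α·M^β, the income elasticity is β everywhere.
Here β = 0.78, so η = 0.780.
Since 0 < η < 1, this is a necessity.

0.780 (necessity)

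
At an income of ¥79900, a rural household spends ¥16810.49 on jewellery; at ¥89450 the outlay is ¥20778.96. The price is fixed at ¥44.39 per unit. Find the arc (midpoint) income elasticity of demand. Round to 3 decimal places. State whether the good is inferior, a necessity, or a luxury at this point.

With a constant price, Q₁ = 16810.49/44.39 = 378.700 and Q₂ = 20778.96/44.39 = 468.100 (equivalently, work directly with expenditure since P cancels).
Midpoint %ΔQ = (20778.96 − 16810.49)/18794.72 = 0.21115; midpoint %ΔI = (89450 − 79900)/84675 = 0.11278.
η = 0.21115 / 0.11278 = 1.872.
η > 1 ⇒ luxury.

1.872 (luxury)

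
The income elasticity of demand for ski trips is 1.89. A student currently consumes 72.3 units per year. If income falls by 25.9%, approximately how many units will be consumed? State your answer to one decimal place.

%ΔQ ≈ η × %ΔI = 1.89 × (-25.9%) = -48.951%.
New Q ≈ 72.3 × (1 − 0.48951) = 36.9.

36.9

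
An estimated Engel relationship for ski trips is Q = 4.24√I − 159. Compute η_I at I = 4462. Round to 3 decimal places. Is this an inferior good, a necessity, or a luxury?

1.140 (luxury)

At I = 4462: Q = 124.224.
dQ/dI = 4.24/(2√I) = 0.0317374 at this income.
η = (dQ/dI)·(I/Q) = 0.0317374 × (4462/124.224) = 1.140.
Since η > 1, the good is a luxury.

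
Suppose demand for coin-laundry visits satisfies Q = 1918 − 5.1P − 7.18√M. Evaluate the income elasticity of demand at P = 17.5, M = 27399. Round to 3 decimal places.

-0.928

At P = 17.5, M = 27399: Q = 640.270.
Holding P constant, ∂Q/∂M = -7.18/(2√M) = -0.0216884.
η_M = (∂Q/∂M)·(M/Q) = -0.0216884 × (27399/640.270) = -0.928.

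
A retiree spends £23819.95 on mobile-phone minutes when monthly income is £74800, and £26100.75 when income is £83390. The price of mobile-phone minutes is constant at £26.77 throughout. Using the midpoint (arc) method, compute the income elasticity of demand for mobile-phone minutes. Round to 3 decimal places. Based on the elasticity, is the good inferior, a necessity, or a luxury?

With a constant price, Q₁ = 23819.95/26.77 = 889.800 and Q₂ = 26100.75/26.77 = 975.000 (equivalently, work directly with expenditure since P cancels).
Midpoint %ΔQ = (26100.75 − 23819.95)/24960.35 = 0.09138; midpoint %ΔI = (83390 − 74800)/79095 = 0.10860.
η = 0.09138 / 0.10860 = 0.841.
0 < η < 1 ⇒ necessity.

0.841 (necessity)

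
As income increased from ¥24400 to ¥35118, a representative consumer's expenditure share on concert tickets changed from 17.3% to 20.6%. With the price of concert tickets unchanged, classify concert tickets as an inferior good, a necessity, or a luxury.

luxury

The budget share rises as income rises, so η > 1.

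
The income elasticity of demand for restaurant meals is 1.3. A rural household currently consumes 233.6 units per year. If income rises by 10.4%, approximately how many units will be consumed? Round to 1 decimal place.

265.2

%ΔQ ≈ η × %ΔI = 1.3 × 10.4% = 13.52%.
New Q ≈ 233.6 × (1 + 0.1352) = 265.2.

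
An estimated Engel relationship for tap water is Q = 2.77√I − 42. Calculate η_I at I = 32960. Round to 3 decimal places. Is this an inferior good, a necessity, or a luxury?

At I = 32960: Q = 460.890.
dQ/dI = 2.77/(2√I) = 0.0076288 at this income.
η = (dQ/dI)·(I/Q) = 0.0076288 × (32960/460.890) = 0.546.
Since 0 < η < 1, the good is a necessity.

0.546 (necessity)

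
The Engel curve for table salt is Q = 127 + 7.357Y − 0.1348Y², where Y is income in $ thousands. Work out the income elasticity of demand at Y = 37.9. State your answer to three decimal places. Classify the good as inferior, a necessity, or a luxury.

-0.511 (inferior good)

At Y = 37.9: Q = 212.2022.
dQ/dY = 7.357 − 0.2696Y = -2.86084.
η = (dQ/dY)·(Y/Q) = -2.86084 × (37.9/212.2022) = -0.511.
η < 0 ⇒ inferior good.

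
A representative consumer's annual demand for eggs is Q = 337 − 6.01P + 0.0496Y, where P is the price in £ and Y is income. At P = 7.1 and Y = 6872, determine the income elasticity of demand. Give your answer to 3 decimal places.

At P = 7.1, Y = 6872: Q = 635.180.
Holding P constant, ∂Q/∂Y = 0.0496.
η_Y = (∂Q/∂Y)·(Y/Q) = 0.0496 × (6872/635.180) = 0.537.

0.537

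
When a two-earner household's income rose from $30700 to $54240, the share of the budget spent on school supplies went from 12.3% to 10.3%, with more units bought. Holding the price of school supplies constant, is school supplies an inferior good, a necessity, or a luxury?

necessity

Quantity rises but the budget share falls as income rises, so 0 < η < 1.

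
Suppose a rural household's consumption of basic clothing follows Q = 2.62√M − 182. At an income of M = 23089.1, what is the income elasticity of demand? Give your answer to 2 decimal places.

At M = 23089.1: Q = 216.112.
dQ/dM = 2.62/(2√M) = 0.0086212 at this income.
η = (dQ/dM)·(M/Q) = 0.0086212 × (23089.1/216.112) = 0.92.

0.92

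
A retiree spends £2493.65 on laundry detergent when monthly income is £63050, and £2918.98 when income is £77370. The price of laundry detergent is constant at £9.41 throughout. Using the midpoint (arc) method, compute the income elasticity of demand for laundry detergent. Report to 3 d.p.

With a constant price, Q₁ = 2493.65/9.41 = 265.000 and Q₂ = 2918.98/9.41 = 310.200 (equivalently, work directly with expenditure since P cancels).
Midpoint %ΔQ = (2918.98 − 2493.65)/2706.32 = 0.15716; midpoint %ΔI = (77370 − 63050)/70210 = 0.20396.
η = 0.15716 / 0.20396 = 0.771.

0.771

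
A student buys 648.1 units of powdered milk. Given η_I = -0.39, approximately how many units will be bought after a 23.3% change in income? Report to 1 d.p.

589.2

%ΔQ ≈ η × %ΔI = -0.39 × 23.3% = -9.087%.
New Q ≈ 648.1 × (1 − 0.09087) = 589.2.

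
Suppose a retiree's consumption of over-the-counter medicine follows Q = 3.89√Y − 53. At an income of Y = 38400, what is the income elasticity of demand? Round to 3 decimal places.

0.537

At Y = 38400: Q = 709.281.
dQ/dY = 3.89/(2√Y) = 0.00992554 at this income.
η = (dQ/dY)·(Y/Q) = 0.00992554 × (38400/709.281) = 0.537.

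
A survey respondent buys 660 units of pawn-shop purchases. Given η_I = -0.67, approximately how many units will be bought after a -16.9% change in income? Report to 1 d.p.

%ΔQ ≈ η × %ΔI = -0.67 × (-16.9%) = 11.323%.
New Q ≈ 660 × (1 + 0.11323) = 734.7.

734.7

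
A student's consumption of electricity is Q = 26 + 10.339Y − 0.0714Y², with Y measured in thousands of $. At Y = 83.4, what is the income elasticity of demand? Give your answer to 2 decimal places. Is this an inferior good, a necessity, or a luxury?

At Y = 83.4: Q = 391.6456.
dQ/dY = 10.339 − 0.1428Y = -1.57052.
η = (dQ/dY)·(Y/Q) = -1.57052 × (83.4/391.6456) = -0.33.
η < 0 ⇒ inferior good.

-0.33 (inferior good)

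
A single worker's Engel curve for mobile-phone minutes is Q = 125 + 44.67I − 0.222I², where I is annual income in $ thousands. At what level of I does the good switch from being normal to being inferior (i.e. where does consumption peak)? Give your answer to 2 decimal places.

dQ/dI = 44.67 − 0.444I.
The good is inferior where dQ/dI < 0. Setting dQ/dI = 0 gives I = 44.67 / 0.444 = 100.61.

100.61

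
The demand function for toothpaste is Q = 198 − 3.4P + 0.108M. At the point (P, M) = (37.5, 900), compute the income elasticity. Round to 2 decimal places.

At P = 37.5, M = 900: Q = 167.700.
Holding P constant, ∂Q/∂M = 0.108.
η_M = (∂Q/∂M)·(M/Q) = 0.108 × (900/167.700) = 0.58.

0.58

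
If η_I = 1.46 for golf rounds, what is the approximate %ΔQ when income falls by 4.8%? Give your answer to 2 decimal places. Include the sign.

-7.01%

%ΔQ ≈ η × %ΔI = 1.46 × (-4.8%) = -7.01%.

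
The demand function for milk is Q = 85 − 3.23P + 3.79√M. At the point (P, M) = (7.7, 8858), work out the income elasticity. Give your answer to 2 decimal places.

0.43

At P = 7.7, M = 8858: Q = 416.832.
Holding P constant, ∂Q/∂M = 3.79/(2√M) = 0.0201345.
η_M = (∂Q/∂M)·(M/Q) = 0.0201345 × (8858/416.832) = 0.43.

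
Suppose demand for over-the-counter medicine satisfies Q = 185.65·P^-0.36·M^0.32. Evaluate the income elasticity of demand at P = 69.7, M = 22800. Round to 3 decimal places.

For a multiplicative demand Q = A·P^α·M^β, the income elasticity is β everywhere.
Here β = 0.32, so η = 0.320.

0.320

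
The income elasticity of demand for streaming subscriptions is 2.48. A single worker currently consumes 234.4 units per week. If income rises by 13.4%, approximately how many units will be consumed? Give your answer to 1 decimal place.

312.3

%ΔQ ≈ η × %ΔI = 2.48 × 13.4% = 33.232%.
New Q ≈ 234.4 × (1 + 0.33232) = 312.3.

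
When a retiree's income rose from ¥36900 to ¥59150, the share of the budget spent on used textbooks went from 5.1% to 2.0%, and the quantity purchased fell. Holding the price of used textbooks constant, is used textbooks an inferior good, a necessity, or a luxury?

inferior good

Quantity demanded falls as income rises, so η < 0.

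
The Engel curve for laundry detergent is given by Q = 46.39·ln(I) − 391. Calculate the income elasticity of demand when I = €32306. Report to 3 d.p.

0.512

At I = 32306: Q = 90.668.
dQ/dI = 46.39/I = 0.00143596 at this income.
η = (dQ/dI)·(I/Q) = 0.00143596 × (32306/90.668) = 0.512.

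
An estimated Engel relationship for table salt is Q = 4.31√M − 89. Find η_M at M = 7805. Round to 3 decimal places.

0.653

At M = 7805: Q = 291.771.
dQ/dM = 4.31/(2√M) = 0.0243928 at this income.
η = (dQ/dM)·(M/Q) = 0.0243928 × (7805/291.771) = 0.653.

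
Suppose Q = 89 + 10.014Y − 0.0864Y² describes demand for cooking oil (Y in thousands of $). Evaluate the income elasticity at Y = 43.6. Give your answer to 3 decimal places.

At Y = 43.6: Q = 361.3675.
dQ/dY = 10.014 − 0.1728Y = 2.47992.
η = (dQ/dY)·(Y/Q) = 2.47992 × (43.6/361.3675) = 0.299.

0.299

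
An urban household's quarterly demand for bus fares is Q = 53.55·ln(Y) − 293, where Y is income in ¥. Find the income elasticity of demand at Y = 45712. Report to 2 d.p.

At Y = 45712: Q = 281.598.
dQ/dY = 53.55/Y = 0.00117146 at this income.
η = (dQ/dY)·(Y/Q) = 0.00117146 × (45712/281.598) = 0.19.

0.19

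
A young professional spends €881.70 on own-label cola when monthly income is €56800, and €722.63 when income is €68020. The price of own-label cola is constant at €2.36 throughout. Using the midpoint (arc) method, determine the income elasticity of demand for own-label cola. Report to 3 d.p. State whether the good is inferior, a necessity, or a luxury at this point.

-1.103 (inferior good)

With a constant price, Q₁ = 881.70/2.36 = 373.602 and Q₂ = 722.63/2.36 = 306.199 (equivalently, work directly with expenditure since P cancels).
Midpoint %ΔQ = (722.63 − 881.70)/802.17 = -0.19830; midpoint %ΔI = (68020 − 56800)/62410 = 0.17978.
η = -0.19830 / 0.17978 = -1.103.
η < 0 ⇒ inferior good.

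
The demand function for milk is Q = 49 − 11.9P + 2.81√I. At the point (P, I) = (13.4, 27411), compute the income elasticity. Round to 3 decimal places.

0.656

At P = 13.4, I = 27411: Q = 354.771.
Holding P constant, ∂Q/∂I = 2.81/(2√I) = 0.00848621.
η_I = (∂Q/∂I)·(I/Q) = 0.00848621 × (27411/354.771) = 0.656.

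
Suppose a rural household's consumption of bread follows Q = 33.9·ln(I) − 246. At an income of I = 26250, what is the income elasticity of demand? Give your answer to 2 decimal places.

0.34

At I = 26250: Q = 98.947.
dQ/dI = 33.9/I = 0.00129143 at this income.
η = (dQ/dI)·(I/Q) = 0.00129143 × (26250/98.947) = 0.34.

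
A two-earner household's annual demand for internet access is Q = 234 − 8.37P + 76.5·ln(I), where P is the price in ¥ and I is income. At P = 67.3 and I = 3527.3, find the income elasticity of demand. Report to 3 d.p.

At P = 67.3, I = 3527.3: Q = 295.573.
Holding P constant, ∂Q/∂I = 76.5/I = 0.021688.
η_I = (∂Q/∂I)·(I/Q) = 0.021688 × (3527.3/295.573) = 0.259.

0.259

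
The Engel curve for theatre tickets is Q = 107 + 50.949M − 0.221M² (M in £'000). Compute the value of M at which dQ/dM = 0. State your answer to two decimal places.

dQ/dM = 50.949 − 0.442M.
The good is inferior where dQ/dM < 0. Setting dQ/dM = 0 gives M = 50.949 / 0.442 = 115.27.

115.27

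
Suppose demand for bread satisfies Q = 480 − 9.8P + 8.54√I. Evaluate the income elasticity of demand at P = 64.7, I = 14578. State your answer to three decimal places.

At P = 64.7, I = 14578: Q = 877.054.
Holding P constant, ∂Q/∂I = 8.54/(2√I) = 0.0353654.
η_I = (∂Q/∂I)·(I/Q) = 0.0353654 × (14578/877.054) = 0.588.

0.588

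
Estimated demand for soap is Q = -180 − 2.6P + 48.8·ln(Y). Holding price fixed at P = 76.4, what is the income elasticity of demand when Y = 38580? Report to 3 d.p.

0.357

At P = 76.4, Y = 38580: Q = 136.712.
Holding P constant, ∂Q/∂Y = 48.8/Y = 0.0012649.
η_Y = (∂Q/∂Y)·(Y/Q) = 0.0012649 × (38580/136.712) = 0.357.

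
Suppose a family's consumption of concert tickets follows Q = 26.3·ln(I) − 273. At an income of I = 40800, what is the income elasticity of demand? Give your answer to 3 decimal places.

At I = 40800: Q = 6.212.
dQ/dI = 26.3/I = 0.000644608 at this income.
η = (dQ/dI)·(I/Q) = 0.000644608 × (40800/6.212) = 4.234.

4.234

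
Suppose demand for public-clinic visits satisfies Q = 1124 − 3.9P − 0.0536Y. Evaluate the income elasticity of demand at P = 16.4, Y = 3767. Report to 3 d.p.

-0.235

At P = 16.4, Y = 3767: Q = 858.129.
Holding P constant, ∂Q/∂Y = −0.0536.
η_Y = (∂Q/∂Y)·(Y/Q) = -0.0536 × (3767/858.129) = -0.235.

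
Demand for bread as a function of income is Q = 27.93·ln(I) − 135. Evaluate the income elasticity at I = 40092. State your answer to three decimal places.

0.173

At I = 40092: Q = 161.028.
dQ/dI = 27.93/I = 0.000696648 at this income.
η = (dQ/dI)·(I/Q) = 0.000696648 × (40092/161.028) = 0.173.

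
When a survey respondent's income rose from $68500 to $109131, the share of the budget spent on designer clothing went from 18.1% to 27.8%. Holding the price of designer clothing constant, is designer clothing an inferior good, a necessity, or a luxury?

The budget share rises as income rises, so η > 1.

luxury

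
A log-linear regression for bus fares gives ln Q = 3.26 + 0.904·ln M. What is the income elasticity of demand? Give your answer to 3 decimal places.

In a log-linear demand, the coefficient on ln M is the income elasticity.
So η = 0.904.

0.904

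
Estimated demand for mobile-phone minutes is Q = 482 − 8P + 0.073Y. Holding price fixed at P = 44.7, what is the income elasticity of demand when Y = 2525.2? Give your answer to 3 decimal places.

0.597

At P = 44.7, Y = 2525.2: Q = 308.740.
Holding P constant, ∂Q/∂Y = 0.073.
η_Y = (∂Q/∂Y)·(Y/Q) = 0.073 × (2525.2/308.740) = 0.597.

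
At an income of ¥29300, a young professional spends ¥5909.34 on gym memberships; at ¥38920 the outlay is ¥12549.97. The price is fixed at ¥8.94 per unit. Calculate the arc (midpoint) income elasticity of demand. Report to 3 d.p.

With a constant price, Q₁ = 5909.34/8.94 = 661.000 and Q₂ = 12549.97/8.94 = 1403.800 (equivalently, work directly with expenditure since P cancels).
Midpoint %ΔQ = (12549.97 − 5909.34)/9229.65 = 0.71949; midpoint %ΔI = (38920 − 29300)/34110 = 0.28203.
η = 0.71949 / 0.28203 = 2.551.

2.551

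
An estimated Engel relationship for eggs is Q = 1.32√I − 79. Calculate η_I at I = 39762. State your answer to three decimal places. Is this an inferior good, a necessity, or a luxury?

At I = 39762: Q = 184.213.
dQ/dI = 1.32/(2√I) = 0.00330986 at this income.
η = (dQ/dI)·(I/Q) = 0.00330986 × (39762/184.213) = 0.714.
Since 0 < η < 1, the good is a necessity.

0.714 (necessity)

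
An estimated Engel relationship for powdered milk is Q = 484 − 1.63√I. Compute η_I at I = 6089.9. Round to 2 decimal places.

At I = 6089.9: Q = 356.798.
dQ/dI = -1.63/(2√I) = -0.0104437 at this income.
η = (dQ/dI)·(I/Q) = -0.0104437 × (6089.9/356.798) = -0.18.

-0.18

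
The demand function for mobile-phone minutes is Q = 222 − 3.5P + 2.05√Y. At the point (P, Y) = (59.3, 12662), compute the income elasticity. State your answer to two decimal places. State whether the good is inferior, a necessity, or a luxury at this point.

At P = 59.3, Y = 12662: Q = 245.127.
Holding P constant, ∂Q/∂Y = 2.05/(2√Y) = 0.00910904.
η_Y = (∂Q/∂Y)·(Y/Q) = 0.00910904 × (12662/245.127) = 0.47.
Since 0 < η < 1, this is a necessity.

0.47 (necessity)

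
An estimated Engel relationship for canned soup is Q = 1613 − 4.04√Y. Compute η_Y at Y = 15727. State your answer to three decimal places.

At Y = 15727: Q = 1106.354.
dQ/dY = -4.04/(2√Y) = -0.0161075 at this income.
η = (dQ/dY)·(Y/Q) = -0.0161075 × (15727/1106.354) = -0.229.

-0.229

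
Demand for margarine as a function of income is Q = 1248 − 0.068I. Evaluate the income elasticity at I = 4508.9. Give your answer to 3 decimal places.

At I = 4508.9: Q = 941.395.
dQ/dI = −0.068.
η = (dQ/dI)·(I/Q) = -0.068 × (4508.9/941.395) = -0.326.

-0.326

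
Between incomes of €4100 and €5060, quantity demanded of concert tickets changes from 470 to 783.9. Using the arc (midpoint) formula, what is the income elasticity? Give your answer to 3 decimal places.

2.389

ΔQ = 783.9 − 470 = 313.9; midpoint Q̄ = (470 + 783.9)/2 = 626.95.
ΔI = 5060 − 4100 = 960; midpoint Ī = (4100 + 5060)/2 = 4580.
η = (ΔQ/Q̄) ÷ (ΔI/Ī) = (313.9/626.95) ÷ (960/4580) = 2.389.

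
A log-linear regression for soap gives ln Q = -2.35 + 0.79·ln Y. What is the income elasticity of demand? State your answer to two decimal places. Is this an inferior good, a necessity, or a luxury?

In a log-linear demand, the coefficient on ln Y is the income elasticity.
So η = 0.79.
0 < η < 1 ⇒ necessity.

0.79 (necessity)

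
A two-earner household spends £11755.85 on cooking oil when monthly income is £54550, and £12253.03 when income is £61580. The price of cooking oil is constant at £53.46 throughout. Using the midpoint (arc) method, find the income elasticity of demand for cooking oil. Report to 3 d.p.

0.342

With a constant price, Q₁ = 11755.85/53.46 = 219.900 and Q₂ = 12253.03/53.46 = 229.200 (equivalently, work directly with expenditure since P cancels).
Midpoint %ΔQ = (12253.03 − 11755.85)/12004.44 = 0.04142; midpoint %ΔI = (61580 − 54550)/58065 = 0.12107.
η = 0.04142 / 0.12107 = 0.342.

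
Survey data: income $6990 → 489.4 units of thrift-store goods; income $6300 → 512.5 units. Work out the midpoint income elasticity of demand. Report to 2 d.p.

ΔQ = 512.5 − 489.4 = 23.1; midpoint Q̄ = (489.4 + 512.5)/2 = 500.95.
ΔI = 6300 − 6990 = -690; midpoint Ī = (6990 + 6300)/2 = 6645.
η = (ΔQ/Q̄) ÷ (ΔI/Ī) = (23.1/500.95) ÷ (-690/6645) = -0.44.

-0.44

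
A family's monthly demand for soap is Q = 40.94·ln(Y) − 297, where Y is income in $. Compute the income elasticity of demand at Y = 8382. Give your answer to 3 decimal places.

0.562

At Y = 8382: Q = 72.845.
dQ/dY = 40.94/Y = 0.00488428 at this income.
η = (dQ/dY)·(Y/Q) = 0.00488428 × (8382/72.845) = 0.562.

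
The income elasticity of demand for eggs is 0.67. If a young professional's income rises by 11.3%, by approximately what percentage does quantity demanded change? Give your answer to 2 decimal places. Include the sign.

%ΔQ ≈ η × %ΔI = 0.67 × 11.3% = 7.57%.

7.57%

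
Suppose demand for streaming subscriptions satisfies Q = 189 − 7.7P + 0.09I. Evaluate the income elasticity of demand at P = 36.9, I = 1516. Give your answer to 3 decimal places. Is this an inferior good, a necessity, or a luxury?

3.303 (luxury)

At P = 36.9, I = 1516: Q = 41.310.
Holding P constant, ∂Q/∂I = 0.09.
η_I = (∂Q/∂I)·(I/Q) = 0.09 × (1516/41.310) = 3.303.
Since η > 1, this is a luxury.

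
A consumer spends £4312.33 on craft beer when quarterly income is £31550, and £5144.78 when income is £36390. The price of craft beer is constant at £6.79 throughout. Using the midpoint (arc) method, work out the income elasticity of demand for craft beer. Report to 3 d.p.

1.236

With a constant price, Q₁ = 4312.33/6.79 = 635.100 and Q₂ = 5144.78/6.79 = 757.700 (equivalently, work directly with expenditure since P cancels).
Midpoint %ΔQ = (5144.78 − 4312.33)/4728.56 = 0.17605; midpoint %ΔI = (36390 − 31550)/33970 = 0.14248.
η = 0.17605 / 0.14248 = 1.236.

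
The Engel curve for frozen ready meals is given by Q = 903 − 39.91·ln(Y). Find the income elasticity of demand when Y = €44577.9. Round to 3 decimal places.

-0.084

At Y = 44577.9: Q = 475.764.
dQ/dY = -39.91/Y = -0.000895287 at this income.
η = (dQ/dY)·(Y/Q) = -0.000895287 × (44577.9/475.764) = -0.084.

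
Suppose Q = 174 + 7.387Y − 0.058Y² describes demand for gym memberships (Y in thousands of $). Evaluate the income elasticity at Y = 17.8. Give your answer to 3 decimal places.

At Y = 17.8: Q = 287.1119.
dQ/dY = 7.387 − 0.116Y = 5.32220.
η = (dQ/dY)·(Y/Q) = 5.32220 × (17.8/287.1119) = 0.330.

0.330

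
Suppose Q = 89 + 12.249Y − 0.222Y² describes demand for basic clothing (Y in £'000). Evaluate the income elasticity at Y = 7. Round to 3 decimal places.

0.390

At Y = 7: Q = 163.8650.
dQ/dY = 12.249 − 0.444Y = 9.14100.
η = (dQ/dY)·(Y/Q) = 9.14100 × (7/163.8650) = 0.390.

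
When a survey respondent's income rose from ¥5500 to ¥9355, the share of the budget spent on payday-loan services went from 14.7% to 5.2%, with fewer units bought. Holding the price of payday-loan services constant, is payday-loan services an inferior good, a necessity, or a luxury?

inferior good

Quantity demanded falls as income rises, so η < 0.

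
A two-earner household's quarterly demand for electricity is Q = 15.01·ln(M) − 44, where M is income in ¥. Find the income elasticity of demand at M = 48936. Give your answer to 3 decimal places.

At M = 48936: Q = 118.082.
dQ/dM = 15.01/M = 0.000306727 at this income.
η = (dQ/dM)·(M/Q) = 0.000306727 × (48936/118.082) = 0.127.

0.127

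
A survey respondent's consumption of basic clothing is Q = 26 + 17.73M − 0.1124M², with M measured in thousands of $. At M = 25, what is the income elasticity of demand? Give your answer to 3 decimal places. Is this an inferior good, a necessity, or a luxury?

0.759 (necessity)

At M = 25: Q = 399.0000.
dQ/dM = 17.73 − 0.2248M = 12.11000.
η = (dQ/dM)·(M/Q) = 12.11000 × (25/399.0000) = 0.759.
0 < η < 1 ⇒ necessity.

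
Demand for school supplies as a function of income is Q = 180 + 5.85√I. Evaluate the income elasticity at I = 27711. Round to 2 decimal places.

0.42

At I = 27711: Q = 1153.827.
dQ/dI = 5.85/(2√I) = 0.0175711 at this income.
η = (dQ/dI)·(I/Q) = 0.0175711 × (27711/1153.827) = 0.42.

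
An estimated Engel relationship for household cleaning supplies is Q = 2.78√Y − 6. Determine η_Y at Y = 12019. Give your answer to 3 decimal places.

0.510

At Y = 12019: Q = 298.775.
dQ/dY = 2.78/(2√Y) = 0.0126789 at this income.
η = (dQ/dY)·(Y/Q) = 0.0126789 × (12019/298.775) = 0.510.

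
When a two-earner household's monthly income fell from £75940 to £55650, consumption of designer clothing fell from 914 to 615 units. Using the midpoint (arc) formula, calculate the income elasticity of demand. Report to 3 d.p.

1.268

ΔQ = 615 − 914 = -299; midpoint Q̄ = (914 + 615)/2 = 764.5.
ΔI = 55650 − 75940 = -20290; midpoint Ī = (75940 + 55650)/2 = 65795.
η = (ΔQ/Q̄) ÷ (ΔI/Ī) = (-299/764.5) ÷ (-20290/65795) = 1.268.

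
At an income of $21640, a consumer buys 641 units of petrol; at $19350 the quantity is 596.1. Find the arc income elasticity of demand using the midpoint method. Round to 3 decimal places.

0.650

ΔQ = 596.1 − 641 = -44.9; midpoint Q̄ = (641 + 596.1)/2 = 618.55.
ΔI = 19350 − 21640 = -2290; midpoint Ī = (21640 + 19350)/2 = 20495.
η = (ΔQ/Q̄) ÷ (ΔI/Ī) = (-44.9/618.55) ÷ (-2290/20495) = 0.650.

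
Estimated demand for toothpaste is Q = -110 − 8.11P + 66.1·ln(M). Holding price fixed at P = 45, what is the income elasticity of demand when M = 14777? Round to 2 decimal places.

0.41

At P = 45, M = 14777: Q = 159.665.
Holding P constant, ∂Q/∂M = 66.1/M = 0.00447317.
η_M = (∂Q/∂M)·(M/Q) = 0.00447317 × (14777/159.665) = 0.41.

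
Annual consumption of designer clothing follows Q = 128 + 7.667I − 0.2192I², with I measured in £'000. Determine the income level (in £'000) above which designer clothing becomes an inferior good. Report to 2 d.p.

17.49

dQ/dI = 7.667 − 0.4384I.
The good is inferior where dQ/dI < 0. Setting dQ/dI = 0 gives I = 7.667 / 0.4384 = 17.49.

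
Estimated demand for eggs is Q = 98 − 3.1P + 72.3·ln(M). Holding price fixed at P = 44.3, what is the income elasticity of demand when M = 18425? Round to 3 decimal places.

0.108

At P = 44.3, M = 18425: Q = 670.762.
Holding P constant, ∂Q/∂M = 72.3/M = 0.00392402.
η_M = (∂Q/∂M)·(M/Q) = 0.00392402 × (18425/670.762) = 0.108.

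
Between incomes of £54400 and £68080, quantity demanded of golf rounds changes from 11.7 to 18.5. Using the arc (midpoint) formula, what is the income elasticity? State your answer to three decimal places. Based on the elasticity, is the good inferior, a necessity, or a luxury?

2.016 (luxury)

ΔQ = 18.5 − 11.7 = 6.8; midpoint Q̄ = (11.7 + 18.5)/2 = 15.1.
ΔI = 68080 − 54400 = 13680; midpoint Ī = (54400 + 68080)/2 = 61240.
η = (ΔQ/Q̄) ÷ (ΔI/Ī) = (6.8/15.1) ÷ (13680/61240) = 2.016.
η > 1 ⇒ luxury.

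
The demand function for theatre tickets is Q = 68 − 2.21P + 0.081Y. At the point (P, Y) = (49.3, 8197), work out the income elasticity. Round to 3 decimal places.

At P = 49.3, Y = 8197: Q = 623.004.
Holding P constant, ∂Q/∂Y = 0.081.
η_Y = (∂Q/∂Y)·(Y/Q) = 0.081 × (8197/623.004) = 1.066.

1.066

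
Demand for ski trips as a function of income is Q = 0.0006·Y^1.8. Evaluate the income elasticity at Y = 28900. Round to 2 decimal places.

1.80

For Q = A·Y^β the income elasticity is constant and equal to β.
Here β = 1.8, so η = 1.80.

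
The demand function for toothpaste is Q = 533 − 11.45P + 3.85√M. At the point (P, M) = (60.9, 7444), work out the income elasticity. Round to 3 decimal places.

At P = 60.9, M = 7444: Q = 167.868.
Holding P constant, ∂Q/∂M = 3.85/(2√M) = 0.0223114.
η_M = (∂Q/∂M)·(M/Q) = 0.0223114 × (7444/167.868) = 0.989.

0.989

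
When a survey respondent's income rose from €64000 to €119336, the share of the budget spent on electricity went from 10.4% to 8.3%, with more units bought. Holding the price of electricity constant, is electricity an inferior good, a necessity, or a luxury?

Quantity rises but the budget share falls as income rises, so 0 < η < 1.

necessity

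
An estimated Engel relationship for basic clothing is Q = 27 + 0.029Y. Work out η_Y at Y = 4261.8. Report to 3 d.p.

0.821

At Y = 4261.8: Q = 150.592.
dQ/dY = 0.029.
η = (dQ/dY)·(Y/Q) = 0.029 × (4261.8/150.592) = 0.821.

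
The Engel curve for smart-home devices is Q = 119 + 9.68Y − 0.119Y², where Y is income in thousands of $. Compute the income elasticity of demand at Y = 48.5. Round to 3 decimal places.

-0.293

At Y = 48.5: Q = 308.5623.
dQ/dY = 9.68 − 0.238Y = -1.86300.
η = (dQ/dY)·(Y/Q) = -1.86300 × (48.5/308.5623) = -0.293.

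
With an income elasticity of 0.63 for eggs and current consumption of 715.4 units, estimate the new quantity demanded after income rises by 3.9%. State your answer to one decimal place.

%ΔQ ≈ η × %ΔI = 0.63 × 3.9% = 2.457%.
New Q ≈ 715.4 × (1 + 0.02457) = 733.0.

733.0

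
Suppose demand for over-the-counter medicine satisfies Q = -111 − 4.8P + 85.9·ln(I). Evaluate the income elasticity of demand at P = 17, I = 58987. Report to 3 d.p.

0.114

At P = 17, I = 58987: Q = 751.018.
Holding P constant, ∂Q/∂I = 85.9/I = 0.00145625.
η_I = (∂Q/∂I)·(I/Q) = 0.00145625 × (58987/751.018) = 0.114.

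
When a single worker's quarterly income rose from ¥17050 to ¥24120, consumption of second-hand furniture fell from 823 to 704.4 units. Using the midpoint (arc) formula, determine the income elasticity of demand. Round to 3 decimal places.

-0.452

ΔQ = 704.4 − 823 = -118.6; midpoint Q̄ = (823 + 704.4)/2 = 763.7.
ΔI = 24120 − 17050 = 7070; midpoint Ī = (17050 + 24120)/2 = 20585.
η = (ΔQ/Q̄) ÷ (ΔI/Ī) = (-118.6/763.7) ÷ (7070/20585) = -0.452.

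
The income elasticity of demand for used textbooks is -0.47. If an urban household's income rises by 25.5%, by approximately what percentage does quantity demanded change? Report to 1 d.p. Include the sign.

-12.0%

%ΔQ ≈ η × %ΔI = -0.47 × 25.5% = -12.0%.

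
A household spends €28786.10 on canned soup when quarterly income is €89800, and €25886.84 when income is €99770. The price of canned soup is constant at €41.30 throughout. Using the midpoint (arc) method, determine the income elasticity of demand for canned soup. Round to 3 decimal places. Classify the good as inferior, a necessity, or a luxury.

-1.008 (inferior good)

With a constant price, Q₁ = 28786.10/41.30 = 697.000 and Q₂ = 25886.84/41.30 = 626.800 (equivalently, work directly with expenditure since P cancels).
Midpoint %ΔQ = (25886.84 − 28786.10)/27336.47 = -0.10606; midpoint %ΔI = (99770 − 89800)/94785 = 0.10519.
η = -0.10606 / 0.10519 = -1.008.
η < 0 ⇒ inferior good.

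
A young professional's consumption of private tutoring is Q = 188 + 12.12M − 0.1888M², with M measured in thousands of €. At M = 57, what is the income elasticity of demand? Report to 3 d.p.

-2.019

At M = 57: Q = 265.4288.
dQ/dM = 12.12 − 0.3776M = -9.40320.
η = (dQ/dM)·(M/Q) = -9.40320 × (57/265.4288) = -2.019.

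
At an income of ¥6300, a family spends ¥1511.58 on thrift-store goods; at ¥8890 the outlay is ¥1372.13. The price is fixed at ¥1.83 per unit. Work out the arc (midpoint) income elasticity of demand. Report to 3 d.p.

With a constant price, Q₁ = 1511.58/1.83 = 826.000 and Q₂ = 1372.13/1.83 = 749.798 (equivalently, work directly with expenditure since P cancels).
Midpoint %ΔQ = (1372.13 − 1511.58)/1441.86 = -0.09672; midpoint %ΔI = (8890 − 6300)/7595 = 0.34101.
η = -0.09672 / 0.34101 = -0.284.

-0.284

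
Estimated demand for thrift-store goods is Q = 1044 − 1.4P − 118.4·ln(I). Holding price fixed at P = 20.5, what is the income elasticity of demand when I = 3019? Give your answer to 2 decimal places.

At P = 20.5, I = 3019: Q = 66.599.
Holding P constant, ∂Q/∂I = -118.4/I = -0.0392183.
η_I = (∂Q/∂I)·(I/Q) = -0.0392183 × (3019/66.599) = -1.78.

-1.78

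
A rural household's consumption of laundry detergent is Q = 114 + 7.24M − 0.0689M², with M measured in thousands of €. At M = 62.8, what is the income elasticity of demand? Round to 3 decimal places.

At M = 62.8: Q = 296.9414.
dQ/dM = 7.24 − 0.1378M = -1.41384.
η = (dQ/dM)·(M/Q) = -1.41384 × (62.8/296.9414) = -0.299.

-0.299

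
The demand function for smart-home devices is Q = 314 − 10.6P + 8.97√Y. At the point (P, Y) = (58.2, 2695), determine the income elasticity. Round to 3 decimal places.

1.431

At P = 58.2, Y = 2695: Q = 162.743.
Holding P constant, ∂Q/∂Y = 8.97/(2√Y) = 0.0863939.
η_Y = (∂Q/∂Y)·(Y/Q) = 0.0863939 × (2695/162.743) = 1.431.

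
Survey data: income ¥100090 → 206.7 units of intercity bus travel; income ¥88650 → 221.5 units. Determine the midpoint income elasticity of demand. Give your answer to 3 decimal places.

ΔQ = 221.5 − 206.7 = 14.8; midpoint Q̄ = (206.7 + 221.5)/2 = 214.1.
ΔI = 88650 − 100090 = -11440; midpoint Ī = (100090 + 88650)/2 = 94370.
η = (ΔQ/Q̄) ÷ (ΔI/Ī) = (14.8/214.1) ÷ (-11440/94370) = -0.570.

-0.570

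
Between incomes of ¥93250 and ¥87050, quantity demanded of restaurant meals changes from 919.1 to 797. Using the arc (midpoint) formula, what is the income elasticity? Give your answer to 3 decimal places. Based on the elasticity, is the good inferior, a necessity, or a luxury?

2.069 (luxury)

ΔQ = 797 − 919.1 = -122.1; midpoint Q̄ = (919.1 + 797)/2 = 858.05.
ΔI = 87050 − 93250 = -6200; midpoint Ī = (93250 + 87050)/2 = 90150.
η = (ΔQ/Q̄) ÷ (ΔI/Ī) = (-122.1/858.05) ÷ (-6200/90150) = 2.069.
η > 1 ⇒ luxury.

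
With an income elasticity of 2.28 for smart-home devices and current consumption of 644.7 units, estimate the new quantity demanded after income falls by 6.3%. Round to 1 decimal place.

552.1

%ΔQ ≈ η × %ΔI = 2.28 × (-6.3%) = -14.364%.
New Q ≈ 644.7 × (1 − 0.14364) = 552.1.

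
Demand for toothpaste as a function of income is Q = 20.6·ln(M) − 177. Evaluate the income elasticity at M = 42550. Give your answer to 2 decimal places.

0.48

At M = 42550: Q = 42.564.
dQ/dM = 20.6/M = 0.000484136 at this income.
η = (dQ/dM)·(M/Q) = 0.000484136 × (42550/42.564) = 0.48.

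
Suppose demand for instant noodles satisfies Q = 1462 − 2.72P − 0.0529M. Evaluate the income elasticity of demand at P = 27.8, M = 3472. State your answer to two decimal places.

-0.15

At P = 27.8, M = 3472: Q = 1202.715.
Holding P constant, ∂Q/∂M = −0.0529.
η_M = (∂Q/∂M)·(M/Q) = -0.0529 × (3472/1202.715) = -0.15.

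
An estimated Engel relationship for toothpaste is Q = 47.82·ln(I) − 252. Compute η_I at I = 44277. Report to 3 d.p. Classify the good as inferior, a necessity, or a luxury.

At I = 44277: Q = 259.589.
dQ/dI = 47.82/I = 0.00108002 at this income.
η = (dQ/dI)·(I/Q) = 0.00108002 × (44277/259.589) = 0.184.
Since 0 < η < 1, the good is a necessity.

0.184 (necessity)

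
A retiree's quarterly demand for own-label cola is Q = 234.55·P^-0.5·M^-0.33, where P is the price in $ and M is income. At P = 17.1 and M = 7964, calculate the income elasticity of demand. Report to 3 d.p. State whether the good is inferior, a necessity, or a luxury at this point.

-0.330 (inferior good)

For a multiplicative demand Q = A·P^α·M^β, the income elasticity is β everywhere.
Here β = -0.33, so η = -0.330.
Since η < 0, this is an inferior good.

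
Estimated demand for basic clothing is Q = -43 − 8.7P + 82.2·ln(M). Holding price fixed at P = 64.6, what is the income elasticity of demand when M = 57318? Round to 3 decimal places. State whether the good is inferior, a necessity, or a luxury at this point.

0.278 (necessity)

At P = 64.6, M = 57318: Q = 295.594.
Holding P constant, ∂Q/∂M = 82.2/M = 0.0014341.
η_M = (∂Q/∂M)·(M/Q) = 0.0014341 × (57318/295.594) = 0.278.
Since 0 < η < 1, this is a necessity.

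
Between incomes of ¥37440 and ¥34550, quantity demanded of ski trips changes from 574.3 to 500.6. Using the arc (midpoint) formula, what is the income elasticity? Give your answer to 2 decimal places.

ΔQ = 500.6 − 574.3 = -73.7; midpoint Q̄ = (574.3 + 500.6)/2 = 537.45.
ΔI = 34550 − 37440 = -2890; midpoint Ī = (37440 + 34550)/2 = 35995.
η = (ΔQ/Q̄) ÷ (ΔI/Ī) = (-73.7/537.45) ÷ (-2890/35995) = 1.71.

1.71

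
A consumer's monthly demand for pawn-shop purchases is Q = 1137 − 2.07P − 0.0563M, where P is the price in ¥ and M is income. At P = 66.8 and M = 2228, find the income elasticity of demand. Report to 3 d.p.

At P = 66.8, M = 2228: Q = 873.288.
Holding P constant, ∂Q/∂M = −0.0563.
η_M = (∂Q/∂M)·(M/Q) = -0.0563 × (2228/873.288) = -0.144.

-0.144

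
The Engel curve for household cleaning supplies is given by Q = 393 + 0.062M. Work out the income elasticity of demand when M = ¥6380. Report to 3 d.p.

At M = 6380: Q = 788.560.
dQ/dM = 0.062.
η = (dQ/dM)·(M/Q) = 0.062 × (6380/788.560) = 0.502.

0.502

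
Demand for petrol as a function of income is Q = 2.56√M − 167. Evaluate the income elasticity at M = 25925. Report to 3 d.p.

At M = 25925: Q = 245.192.
dQ/dM = 2.56/(2√M) = 0.0079497 at this income.
η = (dQ/dM)·(M/Q) = 0.0079497 × (25925/245.192) = 0.841.

0.841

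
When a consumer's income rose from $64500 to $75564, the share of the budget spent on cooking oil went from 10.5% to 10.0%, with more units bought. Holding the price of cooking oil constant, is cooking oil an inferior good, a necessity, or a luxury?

necessity

Quantity rises but the budget share falls as income rises, so 0 < η < 1.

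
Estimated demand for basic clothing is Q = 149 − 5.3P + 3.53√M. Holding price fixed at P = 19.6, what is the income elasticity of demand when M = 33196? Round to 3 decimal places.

0.467

At P = 19.6, M = 33196: Q = 688.278.
Holding P constant, ∂Q/∂M = 3.53/(2√M) = 0.00968728.
η_M = (∂Q/∂M)·(M/Q) = 0.00968728 × (33196/688.278) = 0.467.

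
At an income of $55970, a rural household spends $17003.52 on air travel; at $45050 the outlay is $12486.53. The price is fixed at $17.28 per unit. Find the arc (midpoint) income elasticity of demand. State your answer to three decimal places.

With a constant price, Q₁ = 17003.52/17.28 = 984.000 and Q₂ = 12486.53/17.28 = 722.600 (equivalently, work directly with expenditure since P cancels).
Midpoint %ΔQ = (12486.53 − 17003.52)/14745.03 = -0.30634; midpoint %ΔI = (45050 − 55970)/50510 = -0.21619.
η = -0.30634 / -0.21619 = 1.417.

1.417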